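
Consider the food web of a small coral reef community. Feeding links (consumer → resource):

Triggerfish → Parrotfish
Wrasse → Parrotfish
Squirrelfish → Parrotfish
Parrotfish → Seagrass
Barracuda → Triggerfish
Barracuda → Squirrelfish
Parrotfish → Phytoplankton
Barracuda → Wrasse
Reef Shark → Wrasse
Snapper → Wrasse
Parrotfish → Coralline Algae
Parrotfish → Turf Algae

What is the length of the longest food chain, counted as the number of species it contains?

One longest chain: Seagrass → Parrotfish → Wrasse → Barracuda.
It has 4 species and 3 links.

4 species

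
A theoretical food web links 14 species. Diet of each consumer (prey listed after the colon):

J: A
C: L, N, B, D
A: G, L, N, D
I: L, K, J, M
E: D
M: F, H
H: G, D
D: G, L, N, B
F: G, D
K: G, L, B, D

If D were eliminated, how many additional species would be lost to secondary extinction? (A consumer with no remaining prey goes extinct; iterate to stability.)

Remove D.
Round 1: E (all prey gone) → extinct.
No further losses. Total secondary extinctions: 1.

1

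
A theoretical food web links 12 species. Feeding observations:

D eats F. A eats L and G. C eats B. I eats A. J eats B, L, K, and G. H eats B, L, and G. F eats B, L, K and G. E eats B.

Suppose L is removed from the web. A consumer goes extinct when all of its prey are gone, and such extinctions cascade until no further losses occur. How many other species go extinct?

Remove L.
Every predator of it retains at least one other prey: H still has G, B; J still has K, G, B; A still has G; F still has K, G, B.
No consumer loses all prey, so no secondary extinctions occur.

0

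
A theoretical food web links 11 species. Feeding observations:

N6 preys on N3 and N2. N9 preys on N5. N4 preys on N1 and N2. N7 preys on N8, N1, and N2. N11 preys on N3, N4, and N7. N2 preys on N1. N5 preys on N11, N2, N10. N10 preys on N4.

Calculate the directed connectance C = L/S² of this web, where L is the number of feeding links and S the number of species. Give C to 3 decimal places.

C = 0.132

The web has S = 11 species and L = 16 feeding links.
C = L / S² = 16 / 121 = 0.1322 ≈ 0.132.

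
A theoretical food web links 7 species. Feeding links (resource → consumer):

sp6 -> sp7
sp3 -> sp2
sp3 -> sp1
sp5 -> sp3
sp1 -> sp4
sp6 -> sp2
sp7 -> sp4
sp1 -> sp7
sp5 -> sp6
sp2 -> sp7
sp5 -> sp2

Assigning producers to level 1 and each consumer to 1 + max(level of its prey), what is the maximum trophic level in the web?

5

Producers (level 1): sp5.
sp5 → sp3 → sp1 → sp7 → sp4 gives sp4 level 5.
No species has a prey at level 5, so no species reaches level 6.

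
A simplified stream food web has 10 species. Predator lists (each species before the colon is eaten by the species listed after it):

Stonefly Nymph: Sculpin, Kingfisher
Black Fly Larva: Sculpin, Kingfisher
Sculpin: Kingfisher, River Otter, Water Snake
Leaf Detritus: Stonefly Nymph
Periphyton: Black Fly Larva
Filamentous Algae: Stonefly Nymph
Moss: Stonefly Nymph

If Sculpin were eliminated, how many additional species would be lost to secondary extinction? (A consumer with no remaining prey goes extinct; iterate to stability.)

2

Remove Sculpin.
Round 1: River Otter (all prey gone), Water Snake (all prey gone) → extinct.
No further losses. Total secondary extinctions: 2.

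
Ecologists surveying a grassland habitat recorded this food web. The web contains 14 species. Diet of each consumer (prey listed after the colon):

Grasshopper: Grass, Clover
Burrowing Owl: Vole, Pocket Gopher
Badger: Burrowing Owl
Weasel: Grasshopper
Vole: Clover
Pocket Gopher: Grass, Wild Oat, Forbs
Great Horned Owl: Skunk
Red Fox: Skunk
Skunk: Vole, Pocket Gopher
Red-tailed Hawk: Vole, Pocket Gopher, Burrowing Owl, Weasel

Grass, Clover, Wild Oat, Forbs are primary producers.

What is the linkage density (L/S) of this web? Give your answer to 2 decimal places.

There are L = 18 links among S = 14 species.
L/S = 18/14 = 1.2857 ≈ 1.29.

L/S = 1.29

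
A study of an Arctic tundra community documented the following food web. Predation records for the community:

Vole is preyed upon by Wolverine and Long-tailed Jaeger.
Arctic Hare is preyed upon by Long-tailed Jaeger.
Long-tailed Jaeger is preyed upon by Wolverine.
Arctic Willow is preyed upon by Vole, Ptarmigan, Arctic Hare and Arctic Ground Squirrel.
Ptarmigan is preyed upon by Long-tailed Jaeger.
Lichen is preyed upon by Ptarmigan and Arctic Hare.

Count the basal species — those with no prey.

Basal species (no prey listed): Arctic Willow, Lichen.
Count: 2.

2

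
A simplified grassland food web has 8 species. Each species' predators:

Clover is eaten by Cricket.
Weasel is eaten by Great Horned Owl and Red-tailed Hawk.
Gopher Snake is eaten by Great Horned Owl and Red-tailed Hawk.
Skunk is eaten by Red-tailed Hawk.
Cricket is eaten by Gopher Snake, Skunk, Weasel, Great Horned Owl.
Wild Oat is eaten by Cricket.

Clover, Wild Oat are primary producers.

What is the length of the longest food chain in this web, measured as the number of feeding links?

3 links

One longest chain: Clover → Cricket → Weasel → Great Horned Owl.
It has 4 species and 3 links.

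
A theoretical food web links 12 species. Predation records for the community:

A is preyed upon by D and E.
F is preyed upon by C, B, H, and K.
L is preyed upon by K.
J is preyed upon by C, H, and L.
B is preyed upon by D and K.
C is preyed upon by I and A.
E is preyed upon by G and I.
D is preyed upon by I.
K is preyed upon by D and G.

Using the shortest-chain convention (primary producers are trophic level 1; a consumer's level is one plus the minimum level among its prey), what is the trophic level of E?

Trophic level 4

J is a producer → level 1.
C eats J → level 2.
A eats C → level 3.
E eats A → level 4.
No prey of E is below level 3, so 4 is the minimum.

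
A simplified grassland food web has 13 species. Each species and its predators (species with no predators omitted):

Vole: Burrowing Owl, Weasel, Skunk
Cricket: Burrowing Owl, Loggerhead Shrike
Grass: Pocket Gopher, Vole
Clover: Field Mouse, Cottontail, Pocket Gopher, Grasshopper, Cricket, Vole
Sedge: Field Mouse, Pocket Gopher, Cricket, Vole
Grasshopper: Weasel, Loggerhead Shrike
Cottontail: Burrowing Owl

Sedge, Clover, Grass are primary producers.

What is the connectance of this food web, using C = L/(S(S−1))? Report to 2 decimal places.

The web has S = 13 species and L = 20 feeding links.
C = L / (S(S−1)) = 20 / 156 = 0.1282 ≈ 0.13.

C = 0.13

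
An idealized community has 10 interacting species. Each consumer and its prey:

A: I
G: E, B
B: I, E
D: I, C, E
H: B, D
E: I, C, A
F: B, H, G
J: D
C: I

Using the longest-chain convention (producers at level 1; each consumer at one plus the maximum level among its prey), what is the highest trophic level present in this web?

Producers (level 1): I.
I → C → E → B → G → F gives F level 6.
No species has a prey at level 6, so no species reaches level 7.

6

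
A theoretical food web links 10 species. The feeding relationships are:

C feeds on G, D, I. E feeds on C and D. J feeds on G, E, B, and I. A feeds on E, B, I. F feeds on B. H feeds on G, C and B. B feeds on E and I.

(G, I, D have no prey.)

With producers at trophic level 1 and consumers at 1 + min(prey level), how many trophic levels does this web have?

3

Producers (level 1): G, I, D.
Following each consumer down to its lowest-level prey: I → B → F (levels 1 through 3).
All prey of F (B 2) are at level 2 or above, so F is at level 1 + 2 = 3.
Every consumer has at least one prey at level 2 or below, so none exceeds level 3.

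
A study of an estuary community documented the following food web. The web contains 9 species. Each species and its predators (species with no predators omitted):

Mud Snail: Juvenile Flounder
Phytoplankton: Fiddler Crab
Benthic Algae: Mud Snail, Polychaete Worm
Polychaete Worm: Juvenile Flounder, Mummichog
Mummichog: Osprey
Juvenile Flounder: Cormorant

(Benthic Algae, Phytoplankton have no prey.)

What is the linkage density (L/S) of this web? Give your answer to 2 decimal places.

L/S = 0.89

There are L = 8 links among S = 9 species.
L/S = 8/9 = 0.8889 ≈ 0.89.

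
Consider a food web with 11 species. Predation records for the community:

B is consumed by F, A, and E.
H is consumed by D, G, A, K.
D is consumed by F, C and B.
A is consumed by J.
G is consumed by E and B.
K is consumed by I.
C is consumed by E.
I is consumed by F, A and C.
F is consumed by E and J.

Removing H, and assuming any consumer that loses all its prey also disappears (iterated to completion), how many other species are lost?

Remove H.
Round 1: G (all prey gone), K (all prey gone), D (all prey gone) → extinct.
Round 2: B (all prey gone), I (all prey gone) → extinct.
Round 3: A (all prey gone), F (all prey gone), C (all prey gone) → extinct.
Round 4: J (all prey gone), E (all prey gone) → extinct.
No further losses. Total secondary extinctions: 10.

10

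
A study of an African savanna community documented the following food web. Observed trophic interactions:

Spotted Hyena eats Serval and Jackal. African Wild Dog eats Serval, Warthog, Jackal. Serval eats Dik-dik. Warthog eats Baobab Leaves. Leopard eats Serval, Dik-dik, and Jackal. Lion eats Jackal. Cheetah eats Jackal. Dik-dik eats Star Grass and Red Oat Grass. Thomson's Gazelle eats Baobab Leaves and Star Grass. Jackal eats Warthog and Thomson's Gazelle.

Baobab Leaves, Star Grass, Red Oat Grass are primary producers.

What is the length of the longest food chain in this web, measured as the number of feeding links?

3 links

One longest chain: Baobab Leaves → Warthog → Jackal → Leopard.
It has 4 species and 3 links.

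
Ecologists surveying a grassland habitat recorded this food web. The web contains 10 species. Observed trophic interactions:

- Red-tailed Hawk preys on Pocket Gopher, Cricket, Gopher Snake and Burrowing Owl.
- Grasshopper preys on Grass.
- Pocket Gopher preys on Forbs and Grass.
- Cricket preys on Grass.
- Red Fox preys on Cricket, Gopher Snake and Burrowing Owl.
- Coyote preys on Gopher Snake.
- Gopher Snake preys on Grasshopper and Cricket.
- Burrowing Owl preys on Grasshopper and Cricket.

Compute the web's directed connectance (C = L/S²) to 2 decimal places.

The web has S = 10 species and L = 16 feeding links.
C = L / S² = 16 / 100 = 0.1600 ≈ 0.16.

C = 0.16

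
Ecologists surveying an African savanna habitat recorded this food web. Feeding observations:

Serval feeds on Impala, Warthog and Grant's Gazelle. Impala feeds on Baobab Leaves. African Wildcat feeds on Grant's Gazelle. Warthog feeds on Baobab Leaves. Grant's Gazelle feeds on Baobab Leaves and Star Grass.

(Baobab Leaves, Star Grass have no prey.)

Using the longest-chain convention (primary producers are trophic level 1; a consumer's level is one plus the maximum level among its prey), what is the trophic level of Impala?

Baobab Leaves is a producer → level 1.
Impala eats Baobab Leaves → level 2.

Trophic level 2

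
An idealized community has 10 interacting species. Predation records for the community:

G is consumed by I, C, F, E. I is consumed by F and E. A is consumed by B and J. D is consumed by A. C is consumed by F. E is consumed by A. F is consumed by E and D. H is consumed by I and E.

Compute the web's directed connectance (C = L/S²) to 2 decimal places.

The web has S = 10 species and L = 15 feeding links.
C = L / S² = 15 / 100 = 0.1500 ≈ 0.15.

C = 0.15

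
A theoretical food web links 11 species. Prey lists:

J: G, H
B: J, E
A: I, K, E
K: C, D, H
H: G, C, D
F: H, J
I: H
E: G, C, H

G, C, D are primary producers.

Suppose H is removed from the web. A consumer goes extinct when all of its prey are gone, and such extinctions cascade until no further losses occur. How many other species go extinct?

Remove H.
Round 1: I (all prey gone) → extinct.
No further losses. Total secondary extinctions: 1.

1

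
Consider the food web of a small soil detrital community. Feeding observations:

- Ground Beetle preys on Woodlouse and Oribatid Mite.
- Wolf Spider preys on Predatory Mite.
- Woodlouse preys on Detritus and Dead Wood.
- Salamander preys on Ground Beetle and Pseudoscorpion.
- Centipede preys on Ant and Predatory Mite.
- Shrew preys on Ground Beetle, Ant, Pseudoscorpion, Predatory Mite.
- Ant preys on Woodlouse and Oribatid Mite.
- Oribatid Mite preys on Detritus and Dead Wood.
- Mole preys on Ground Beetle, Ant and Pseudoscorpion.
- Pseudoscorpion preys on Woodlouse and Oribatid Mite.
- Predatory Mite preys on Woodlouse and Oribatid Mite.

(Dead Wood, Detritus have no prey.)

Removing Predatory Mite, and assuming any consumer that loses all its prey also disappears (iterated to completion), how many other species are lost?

1

Remove Predatory Mite.
Round 1: Wolf Spider (all prey gone) → extinct.
No further losses. Total secondary extinctions: 1.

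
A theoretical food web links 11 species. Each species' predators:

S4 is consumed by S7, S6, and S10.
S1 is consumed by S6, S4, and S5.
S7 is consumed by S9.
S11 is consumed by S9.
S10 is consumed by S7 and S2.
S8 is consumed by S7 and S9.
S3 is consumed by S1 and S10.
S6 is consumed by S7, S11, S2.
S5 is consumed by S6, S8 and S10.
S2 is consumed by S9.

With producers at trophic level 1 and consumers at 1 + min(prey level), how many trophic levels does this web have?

4

Producers (level 1): S3.
Following each consumer down to its lowest-level prey: S3 → S10 → S7 → S9 (levels 1 through 4).
All prey of S9 (S7 3, S2 3, S8 4, S11 4) are at level 3 or above, so S9 is at level 1 + 3 = 4.
Every consumer has at least one prey at level 3 or below, so none exceeds level 4.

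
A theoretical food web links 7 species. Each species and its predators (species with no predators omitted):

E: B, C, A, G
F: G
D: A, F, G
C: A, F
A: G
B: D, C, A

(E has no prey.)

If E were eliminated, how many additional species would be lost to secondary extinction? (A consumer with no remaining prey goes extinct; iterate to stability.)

Remove E.
Round 1: B (all prey gone) → extinct.
Round 2: D (all prey gone), C (all prey gone) → extinct.
Round 3: A (all prey gone), F (all prey gone) → extinct.
Round 4: G (all prey gone) → extinct.
No further losses. Total secondary extinctions: 6.

6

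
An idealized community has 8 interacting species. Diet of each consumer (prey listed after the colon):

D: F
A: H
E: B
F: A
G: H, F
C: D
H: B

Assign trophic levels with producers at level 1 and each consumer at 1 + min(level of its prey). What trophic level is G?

Trophic level 3

B is a producer → level 1.
H eats B → level 2.
G eats H → level 3.
No prey of G is below level 2, so 3 is the minimum.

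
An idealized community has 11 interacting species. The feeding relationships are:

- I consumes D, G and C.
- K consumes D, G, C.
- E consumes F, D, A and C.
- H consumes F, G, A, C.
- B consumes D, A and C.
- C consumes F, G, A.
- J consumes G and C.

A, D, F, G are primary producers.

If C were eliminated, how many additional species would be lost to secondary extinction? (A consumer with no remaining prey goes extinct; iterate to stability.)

Remove C.
Every predator of it retains at least one other prey: I still has D, G; K still has D, G; J still has G; B still has A, D; H still has A, F, G; E still has A, D, F.
No consumer loses all prey, so no secondary extinctions occur.

0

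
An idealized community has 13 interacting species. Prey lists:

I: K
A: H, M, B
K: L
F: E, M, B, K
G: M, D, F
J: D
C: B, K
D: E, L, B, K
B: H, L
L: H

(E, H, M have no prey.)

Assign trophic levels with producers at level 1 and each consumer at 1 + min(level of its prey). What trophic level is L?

Trophic level 2

H is a producer → level 1.
L eats H → level 2.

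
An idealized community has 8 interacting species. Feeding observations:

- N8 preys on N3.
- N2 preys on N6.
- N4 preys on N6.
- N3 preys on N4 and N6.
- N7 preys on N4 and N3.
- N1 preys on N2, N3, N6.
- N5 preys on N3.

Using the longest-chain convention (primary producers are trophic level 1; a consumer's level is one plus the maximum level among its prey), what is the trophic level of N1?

Trophic level 4

N6 is a producer → level 1.
N4 eats N6 → level 2.
N3 eats N4 (level 2); other prey at levels: N6 1 → level 3.
N1 eats N3 (level 3); other prey at levels: N6 1, N2 2 → level 4.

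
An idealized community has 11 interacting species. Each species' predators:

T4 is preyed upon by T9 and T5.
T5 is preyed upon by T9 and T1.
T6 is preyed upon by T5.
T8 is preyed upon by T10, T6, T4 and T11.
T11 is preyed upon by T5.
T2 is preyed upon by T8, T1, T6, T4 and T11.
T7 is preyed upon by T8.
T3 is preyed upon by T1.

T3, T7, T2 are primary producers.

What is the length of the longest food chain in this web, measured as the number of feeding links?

4 links

One longest chain: T7 → T8 → T11 → T5 → T1.
It has 5 species and 4 links.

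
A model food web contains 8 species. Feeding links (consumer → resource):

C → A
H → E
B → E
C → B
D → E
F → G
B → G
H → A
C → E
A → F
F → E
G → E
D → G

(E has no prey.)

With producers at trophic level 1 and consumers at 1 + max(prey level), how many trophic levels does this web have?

5

Producers (level 1): E.
E → G → F → A → C gives C level 5.
No species has a prey at level 5, so no species reaches level 6.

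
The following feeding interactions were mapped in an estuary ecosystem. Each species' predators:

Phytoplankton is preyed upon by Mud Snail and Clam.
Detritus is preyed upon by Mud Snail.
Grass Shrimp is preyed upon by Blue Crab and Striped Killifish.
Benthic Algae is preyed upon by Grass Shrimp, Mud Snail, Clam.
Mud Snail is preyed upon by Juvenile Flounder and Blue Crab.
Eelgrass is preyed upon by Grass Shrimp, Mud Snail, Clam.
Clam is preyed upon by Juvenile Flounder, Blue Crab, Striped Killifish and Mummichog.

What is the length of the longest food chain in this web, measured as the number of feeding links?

2 links

One longest chain: Phytoplankton → Clam → Striped Killifish.
It has 3 species and 2 links.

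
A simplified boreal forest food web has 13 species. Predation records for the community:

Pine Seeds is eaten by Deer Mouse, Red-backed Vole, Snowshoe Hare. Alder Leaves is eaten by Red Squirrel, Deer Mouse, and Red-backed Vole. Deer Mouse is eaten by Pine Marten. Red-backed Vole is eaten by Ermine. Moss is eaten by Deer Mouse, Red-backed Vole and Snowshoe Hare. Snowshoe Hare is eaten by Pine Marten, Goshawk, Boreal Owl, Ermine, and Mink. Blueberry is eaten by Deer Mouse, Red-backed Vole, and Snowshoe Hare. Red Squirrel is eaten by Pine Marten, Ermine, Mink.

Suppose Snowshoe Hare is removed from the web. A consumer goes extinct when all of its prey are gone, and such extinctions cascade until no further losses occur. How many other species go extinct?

2

Remove Snowshoe Hare.
Round 1: Goshawk (all prey gone), Boreal Owl (all prey gone) → extinct.
No further losses. Total secondary extinctions: 2.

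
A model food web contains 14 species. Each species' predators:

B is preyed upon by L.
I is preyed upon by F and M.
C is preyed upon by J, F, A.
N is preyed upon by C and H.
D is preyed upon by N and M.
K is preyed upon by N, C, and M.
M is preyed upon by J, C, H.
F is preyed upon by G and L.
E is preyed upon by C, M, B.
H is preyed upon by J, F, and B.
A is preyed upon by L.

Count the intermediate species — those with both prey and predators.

Intermediate species (has both prey and predators): N, M, H, C, A, F, B.
Count: 7.

7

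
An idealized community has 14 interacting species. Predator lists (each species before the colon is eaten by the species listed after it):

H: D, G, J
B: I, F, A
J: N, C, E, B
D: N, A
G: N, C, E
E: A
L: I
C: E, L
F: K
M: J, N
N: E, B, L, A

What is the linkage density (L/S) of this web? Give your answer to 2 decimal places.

There are L = 26 links among S = 14 species.
L/S = 26/14 = 1.8571 ≈ 1.86.

L/S = 1.86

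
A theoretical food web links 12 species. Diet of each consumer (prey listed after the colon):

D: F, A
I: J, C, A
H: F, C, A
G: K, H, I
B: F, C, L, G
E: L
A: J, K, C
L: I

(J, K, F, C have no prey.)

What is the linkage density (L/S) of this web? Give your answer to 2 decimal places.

There are L = 20 links among S = 12 species.
L/S = 20/12 = 1.6667 ≈ 1.67.

L/S = 1.67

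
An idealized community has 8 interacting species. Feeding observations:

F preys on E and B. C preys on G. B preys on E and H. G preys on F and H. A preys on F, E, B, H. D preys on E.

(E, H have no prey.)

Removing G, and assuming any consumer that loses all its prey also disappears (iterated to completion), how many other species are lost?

Remove G.
Round 1: C (all prey gone) → extinct.
No further losses. Total secondary extinctions: 1.

1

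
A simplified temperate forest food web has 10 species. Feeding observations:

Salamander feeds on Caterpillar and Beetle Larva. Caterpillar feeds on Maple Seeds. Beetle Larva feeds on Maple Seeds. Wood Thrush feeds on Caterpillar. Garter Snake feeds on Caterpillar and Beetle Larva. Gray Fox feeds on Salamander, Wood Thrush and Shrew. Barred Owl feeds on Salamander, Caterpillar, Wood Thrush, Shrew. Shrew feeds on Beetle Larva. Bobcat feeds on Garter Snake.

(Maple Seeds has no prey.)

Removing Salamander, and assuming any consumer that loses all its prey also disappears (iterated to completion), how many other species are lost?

Remove Salamander.
Every predator of it retains at least one other prey: Barred Owl still has Caterpillar, Wood Thrush, Shrew; Gray Fox still has Wood Thrush, Shrew.
No consumer loses all prey, so no secondary extinctions occur.

0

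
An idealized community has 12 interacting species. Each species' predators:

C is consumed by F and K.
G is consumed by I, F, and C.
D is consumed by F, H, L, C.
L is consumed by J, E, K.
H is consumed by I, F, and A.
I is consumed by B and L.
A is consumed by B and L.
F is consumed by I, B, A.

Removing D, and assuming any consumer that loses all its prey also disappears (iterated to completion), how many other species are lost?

1

Remove D.
Round 1: H (all prey gone) → extinct.
No further losses. Total secondary extinctions: 1.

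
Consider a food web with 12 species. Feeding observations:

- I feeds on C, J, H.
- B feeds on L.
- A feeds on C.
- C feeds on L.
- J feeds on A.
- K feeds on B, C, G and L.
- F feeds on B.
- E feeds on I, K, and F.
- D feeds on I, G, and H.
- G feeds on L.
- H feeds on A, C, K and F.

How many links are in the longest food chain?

One longest chain: L → C → A → J → I → E.
It has 6 species and 5 links.

5 links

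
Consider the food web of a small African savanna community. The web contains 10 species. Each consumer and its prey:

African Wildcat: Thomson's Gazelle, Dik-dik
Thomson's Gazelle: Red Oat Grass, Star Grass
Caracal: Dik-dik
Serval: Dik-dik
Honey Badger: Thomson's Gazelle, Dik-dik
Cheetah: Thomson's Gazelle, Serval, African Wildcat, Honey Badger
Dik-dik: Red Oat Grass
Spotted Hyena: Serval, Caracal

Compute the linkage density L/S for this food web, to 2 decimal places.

L/S = 1.50

There are L = 15 links among S = 10 species.
L/S = 15/10 = 1.5000 ≈ 1.50.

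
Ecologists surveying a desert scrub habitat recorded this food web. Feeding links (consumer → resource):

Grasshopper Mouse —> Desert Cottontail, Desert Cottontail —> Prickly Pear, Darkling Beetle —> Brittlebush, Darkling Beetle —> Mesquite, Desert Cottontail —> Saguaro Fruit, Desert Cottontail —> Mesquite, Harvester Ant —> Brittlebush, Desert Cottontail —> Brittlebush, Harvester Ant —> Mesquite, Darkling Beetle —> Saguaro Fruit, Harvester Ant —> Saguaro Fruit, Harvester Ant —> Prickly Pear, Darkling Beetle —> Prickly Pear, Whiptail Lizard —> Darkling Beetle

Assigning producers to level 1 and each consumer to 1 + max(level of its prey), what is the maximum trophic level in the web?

Producers (level 1): Saguaro Fruit, Prickly Pear, Mesquite, Brittlebush.
Saguaro Fruit → Desert Cottontail → Grasshopper Mouse gives Grasshopper Mouse level 3.
No species has a prey at level 3, so no species reaches level 4.

3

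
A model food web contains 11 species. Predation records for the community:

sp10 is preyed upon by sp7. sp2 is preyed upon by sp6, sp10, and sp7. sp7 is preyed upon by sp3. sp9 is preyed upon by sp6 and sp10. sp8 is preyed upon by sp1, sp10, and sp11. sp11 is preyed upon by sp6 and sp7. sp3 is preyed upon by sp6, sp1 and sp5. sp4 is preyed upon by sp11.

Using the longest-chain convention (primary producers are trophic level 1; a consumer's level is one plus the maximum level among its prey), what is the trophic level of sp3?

Trophic level 4

sp8 is a producer → level 1.
sp10 eats sp8 (level 1); other prey at levels: sp9 1, sp2 1 → level 2.
sp7 eats sp10 (level 2); other prey at levels: sp2 1, sp11 2 → level 3.
sp3 eats sp7 → level 4.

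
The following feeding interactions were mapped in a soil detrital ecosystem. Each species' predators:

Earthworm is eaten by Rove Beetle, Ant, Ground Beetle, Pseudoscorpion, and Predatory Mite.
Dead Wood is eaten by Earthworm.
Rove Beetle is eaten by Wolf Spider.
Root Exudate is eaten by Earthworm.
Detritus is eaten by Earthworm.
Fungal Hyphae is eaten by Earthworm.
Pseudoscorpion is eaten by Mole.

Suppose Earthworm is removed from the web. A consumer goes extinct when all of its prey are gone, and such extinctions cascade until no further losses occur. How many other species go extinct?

Remove Earthworm.
Round 1: Ground Beetle (all prey gone), Rove Beetle (all prey gone), Pseudoscorpion (all prey gone), Ant (all prey gone), Predatory Mite (all prey gone) → extinct.
Round 2: Wolf Spider (all prey gone), Mole (all prey gone) → extinct.
No further losses. Total secondary extinctions: 7.

7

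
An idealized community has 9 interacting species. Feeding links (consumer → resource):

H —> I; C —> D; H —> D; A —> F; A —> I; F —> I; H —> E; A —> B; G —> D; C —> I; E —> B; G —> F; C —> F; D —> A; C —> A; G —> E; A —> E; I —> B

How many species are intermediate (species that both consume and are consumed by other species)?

5

Intermediate species (has both prey and predators): E, I, F, A, D.
Count: 5.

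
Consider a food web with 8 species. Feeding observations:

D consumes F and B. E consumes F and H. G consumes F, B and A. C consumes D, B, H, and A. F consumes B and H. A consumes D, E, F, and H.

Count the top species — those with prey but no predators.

2

Top species (has prey, but nothing eats it): G, C.
Count: 2.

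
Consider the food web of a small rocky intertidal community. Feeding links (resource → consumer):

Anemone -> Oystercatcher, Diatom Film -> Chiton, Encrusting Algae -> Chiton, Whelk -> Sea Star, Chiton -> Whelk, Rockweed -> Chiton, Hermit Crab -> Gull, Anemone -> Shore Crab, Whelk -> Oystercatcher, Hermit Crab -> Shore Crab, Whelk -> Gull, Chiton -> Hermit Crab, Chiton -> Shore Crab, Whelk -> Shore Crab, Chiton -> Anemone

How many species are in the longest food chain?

4 species

One longest chain: Diatom Film → Chiton → Whelk → Sea Star.
It has 4 species and 3 links.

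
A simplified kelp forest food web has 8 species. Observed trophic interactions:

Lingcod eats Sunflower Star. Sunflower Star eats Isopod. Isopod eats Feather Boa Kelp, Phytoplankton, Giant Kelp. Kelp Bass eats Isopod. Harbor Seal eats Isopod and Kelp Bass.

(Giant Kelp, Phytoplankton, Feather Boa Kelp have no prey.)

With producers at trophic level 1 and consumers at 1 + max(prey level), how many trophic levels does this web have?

Producers (level 1): Giant Kelp, Phytoplankton, Feather Boa Kelp.
Giant Kelp → Isopod → Sunflower Star → Lingcod gives Lingcod level 4.
No species has a prey at level 4, so no species reaches level 5.

4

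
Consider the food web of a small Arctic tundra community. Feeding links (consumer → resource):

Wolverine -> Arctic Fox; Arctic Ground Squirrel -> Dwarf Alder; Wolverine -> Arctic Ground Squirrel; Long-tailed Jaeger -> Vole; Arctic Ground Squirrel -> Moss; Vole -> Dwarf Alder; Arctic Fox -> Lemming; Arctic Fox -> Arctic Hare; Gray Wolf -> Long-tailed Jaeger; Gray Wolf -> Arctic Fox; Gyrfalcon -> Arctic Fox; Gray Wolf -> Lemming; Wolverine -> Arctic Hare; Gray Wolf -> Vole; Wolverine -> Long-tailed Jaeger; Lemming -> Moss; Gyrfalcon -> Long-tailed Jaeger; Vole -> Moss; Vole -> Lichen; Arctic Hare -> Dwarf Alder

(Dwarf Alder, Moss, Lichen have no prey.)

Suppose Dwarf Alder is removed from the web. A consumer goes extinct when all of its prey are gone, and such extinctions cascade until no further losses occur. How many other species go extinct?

1

Remove Dwarf Alder.
Round 1: Arctic Hare (all prey gone) → extinct.
No further losses. Total secondary extinctions: 1.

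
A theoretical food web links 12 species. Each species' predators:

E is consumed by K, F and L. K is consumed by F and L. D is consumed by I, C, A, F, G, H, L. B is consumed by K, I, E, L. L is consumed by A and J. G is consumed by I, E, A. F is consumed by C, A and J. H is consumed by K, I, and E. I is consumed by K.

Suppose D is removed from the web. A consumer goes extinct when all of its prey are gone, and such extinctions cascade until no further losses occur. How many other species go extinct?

Remove D.
Round 1: G (all prey gone), H (all prey gone) → extinct.
No further losses. Total secondary extinctions: 2.

2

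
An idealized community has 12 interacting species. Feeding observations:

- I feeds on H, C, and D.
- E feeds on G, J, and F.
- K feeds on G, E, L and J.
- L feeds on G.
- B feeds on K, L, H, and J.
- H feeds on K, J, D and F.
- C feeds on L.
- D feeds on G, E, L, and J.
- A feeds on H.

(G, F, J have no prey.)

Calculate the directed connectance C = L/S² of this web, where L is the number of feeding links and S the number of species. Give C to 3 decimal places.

C = 0.174

The web has S = 12 species and L = 25 feeding links.
C = L / S² = 25 / 144 = 0.1736 ≈ 0.174.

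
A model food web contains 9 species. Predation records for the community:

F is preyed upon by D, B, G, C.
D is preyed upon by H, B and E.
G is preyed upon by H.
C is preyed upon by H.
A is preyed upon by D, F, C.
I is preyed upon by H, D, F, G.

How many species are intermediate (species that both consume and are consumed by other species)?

4

Intermediate species (has both prey and predators): F, D, C, G.
Count: 4.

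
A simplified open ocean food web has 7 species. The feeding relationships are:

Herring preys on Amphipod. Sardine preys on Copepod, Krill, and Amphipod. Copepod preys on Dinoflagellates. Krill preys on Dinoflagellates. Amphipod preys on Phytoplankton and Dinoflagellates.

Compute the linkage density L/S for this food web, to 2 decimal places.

There are L = 8 links among S = 7 species.
L/S = 8/7 = 1.1429 ≈ 1.14.

L/S = 1.14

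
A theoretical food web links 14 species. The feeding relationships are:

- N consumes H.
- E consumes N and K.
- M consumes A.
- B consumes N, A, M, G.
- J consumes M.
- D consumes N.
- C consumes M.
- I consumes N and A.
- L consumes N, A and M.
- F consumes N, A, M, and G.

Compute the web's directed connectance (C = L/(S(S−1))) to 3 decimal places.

The web has S = 14 species and L = 20 feeding links.
C = L / (S(S−1)) = 20 / 182 = 0.1099 ≈ 0.110.

C = 0.110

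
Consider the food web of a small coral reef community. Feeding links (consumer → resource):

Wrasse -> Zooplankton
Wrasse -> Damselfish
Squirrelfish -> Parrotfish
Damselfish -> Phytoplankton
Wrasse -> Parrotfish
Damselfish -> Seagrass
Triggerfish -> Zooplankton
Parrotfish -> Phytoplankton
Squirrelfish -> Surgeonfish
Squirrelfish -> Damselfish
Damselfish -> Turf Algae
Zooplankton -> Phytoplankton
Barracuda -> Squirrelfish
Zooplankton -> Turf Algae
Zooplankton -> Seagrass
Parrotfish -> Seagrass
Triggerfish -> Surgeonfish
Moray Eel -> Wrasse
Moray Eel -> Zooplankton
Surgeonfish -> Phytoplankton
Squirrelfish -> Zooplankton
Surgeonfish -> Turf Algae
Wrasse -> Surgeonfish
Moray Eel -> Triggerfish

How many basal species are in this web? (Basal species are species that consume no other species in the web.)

Basal species (no prey listed): Seagrass, Phytoplankton, Turf Algae.
Count: 3.

3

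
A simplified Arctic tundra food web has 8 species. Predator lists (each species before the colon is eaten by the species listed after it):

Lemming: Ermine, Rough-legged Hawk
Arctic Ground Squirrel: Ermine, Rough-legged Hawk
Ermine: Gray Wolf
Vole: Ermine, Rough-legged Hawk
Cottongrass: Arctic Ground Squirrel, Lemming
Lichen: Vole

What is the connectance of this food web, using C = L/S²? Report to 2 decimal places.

C = 0.16

The web has S = 8 species and L = 10 feeding links.
C = L / S² = 10 / 64 = 0.1562 ≈ 0.16.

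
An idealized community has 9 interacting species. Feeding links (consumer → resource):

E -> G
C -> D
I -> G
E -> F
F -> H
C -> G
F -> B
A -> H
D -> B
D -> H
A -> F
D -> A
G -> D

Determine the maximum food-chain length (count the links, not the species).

One longest chain: H → F → A → D → G → E.
It has 6 species and 5 links.

5 links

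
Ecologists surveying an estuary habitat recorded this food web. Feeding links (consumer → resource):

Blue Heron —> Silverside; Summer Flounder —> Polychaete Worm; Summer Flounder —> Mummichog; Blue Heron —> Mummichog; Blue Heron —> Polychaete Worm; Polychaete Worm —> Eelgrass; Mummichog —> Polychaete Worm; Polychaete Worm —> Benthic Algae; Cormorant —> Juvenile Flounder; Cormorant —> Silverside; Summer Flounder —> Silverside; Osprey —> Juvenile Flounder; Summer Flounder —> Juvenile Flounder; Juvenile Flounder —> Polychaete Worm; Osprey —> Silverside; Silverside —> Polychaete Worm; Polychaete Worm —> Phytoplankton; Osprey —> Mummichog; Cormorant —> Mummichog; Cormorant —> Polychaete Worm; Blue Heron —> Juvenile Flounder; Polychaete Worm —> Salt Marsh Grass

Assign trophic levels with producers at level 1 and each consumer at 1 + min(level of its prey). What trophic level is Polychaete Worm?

Trophic level 2

Eelgrass is a producer → level 1.
Polychaete Worm eats Eelgrass → level 2.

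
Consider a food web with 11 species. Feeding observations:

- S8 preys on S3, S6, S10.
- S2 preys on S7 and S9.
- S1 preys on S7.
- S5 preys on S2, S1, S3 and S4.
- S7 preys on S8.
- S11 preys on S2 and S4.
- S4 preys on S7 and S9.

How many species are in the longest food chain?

One longest chain: S6 → S8 → S7 → S4 → S5.
It has 5 species and 4 links.

5 species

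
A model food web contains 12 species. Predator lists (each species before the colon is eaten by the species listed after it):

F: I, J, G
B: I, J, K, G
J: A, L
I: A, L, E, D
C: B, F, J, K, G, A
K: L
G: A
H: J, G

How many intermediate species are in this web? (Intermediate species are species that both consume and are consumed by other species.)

Intermediate species (has both prey and predators): B, F, I, J, K, G.
Count: 6.

6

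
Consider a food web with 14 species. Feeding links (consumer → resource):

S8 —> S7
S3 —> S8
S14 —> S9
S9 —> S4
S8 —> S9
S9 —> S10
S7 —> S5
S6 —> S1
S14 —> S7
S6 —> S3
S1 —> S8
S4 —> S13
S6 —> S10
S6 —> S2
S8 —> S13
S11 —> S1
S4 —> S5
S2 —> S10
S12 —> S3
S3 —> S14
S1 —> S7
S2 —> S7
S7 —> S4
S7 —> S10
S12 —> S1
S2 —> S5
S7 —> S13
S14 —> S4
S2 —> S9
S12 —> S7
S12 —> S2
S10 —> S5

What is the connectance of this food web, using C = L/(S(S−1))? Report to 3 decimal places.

C = 0.176

The web has S = 14 species and L = 32 feeding links.
C = L / (S(S−1)) = 32 / 182 = 0.1758 ≈ 0.176.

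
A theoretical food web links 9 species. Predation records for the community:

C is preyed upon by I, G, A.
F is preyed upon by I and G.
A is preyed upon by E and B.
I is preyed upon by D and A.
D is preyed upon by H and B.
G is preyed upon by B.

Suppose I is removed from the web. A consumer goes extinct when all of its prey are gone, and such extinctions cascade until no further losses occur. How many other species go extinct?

2

Remove I.
Round 1: D (all prey gone) → extinct.
Round 2: H (all prey gone) → extinct.
No further losses. Total secondary extinctions: 2.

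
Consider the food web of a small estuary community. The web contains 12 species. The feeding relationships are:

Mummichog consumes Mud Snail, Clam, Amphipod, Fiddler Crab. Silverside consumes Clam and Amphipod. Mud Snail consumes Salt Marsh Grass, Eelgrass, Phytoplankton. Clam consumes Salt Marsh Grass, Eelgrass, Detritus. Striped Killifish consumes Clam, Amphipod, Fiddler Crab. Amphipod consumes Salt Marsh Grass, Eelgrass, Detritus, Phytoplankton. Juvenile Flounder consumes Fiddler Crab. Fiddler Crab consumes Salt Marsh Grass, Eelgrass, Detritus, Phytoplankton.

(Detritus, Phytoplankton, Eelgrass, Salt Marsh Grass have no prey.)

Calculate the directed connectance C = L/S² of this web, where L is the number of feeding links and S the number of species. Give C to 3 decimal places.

The web has S = 12 species and L = 24 feeding links.
C = L / S² = 24 / 144 = 0.1667 ≈ 0.167.

C = 0.167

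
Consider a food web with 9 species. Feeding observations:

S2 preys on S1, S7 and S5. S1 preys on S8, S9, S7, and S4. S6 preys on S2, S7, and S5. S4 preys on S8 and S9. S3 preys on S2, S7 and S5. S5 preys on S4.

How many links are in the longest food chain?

One longest chain: S8 → S4 → S5 → S2 → S3.
It has 5 species and 4 links.

4 links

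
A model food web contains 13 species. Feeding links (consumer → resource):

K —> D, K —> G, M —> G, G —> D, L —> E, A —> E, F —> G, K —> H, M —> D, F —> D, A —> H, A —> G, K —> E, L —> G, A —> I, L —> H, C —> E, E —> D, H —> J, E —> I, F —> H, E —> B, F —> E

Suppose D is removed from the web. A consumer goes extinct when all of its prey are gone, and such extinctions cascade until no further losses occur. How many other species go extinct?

2

Remove D.
Round 1: G (all prey gone) → extinct.
Round 2: M (all prey gone) → extinct.
No further losses. Total secondary extinctions: 2.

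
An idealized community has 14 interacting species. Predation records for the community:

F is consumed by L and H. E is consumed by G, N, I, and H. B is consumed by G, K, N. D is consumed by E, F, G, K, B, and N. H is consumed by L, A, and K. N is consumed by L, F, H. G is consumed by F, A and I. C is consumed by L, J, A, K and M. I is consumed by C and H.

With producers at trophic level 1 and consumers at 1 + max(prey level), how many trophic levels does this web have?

6

Producers (level 1): D.
D → B → G → I → C → J gives J level 6.
No species has a prey at level 6, so no species reaches level 7.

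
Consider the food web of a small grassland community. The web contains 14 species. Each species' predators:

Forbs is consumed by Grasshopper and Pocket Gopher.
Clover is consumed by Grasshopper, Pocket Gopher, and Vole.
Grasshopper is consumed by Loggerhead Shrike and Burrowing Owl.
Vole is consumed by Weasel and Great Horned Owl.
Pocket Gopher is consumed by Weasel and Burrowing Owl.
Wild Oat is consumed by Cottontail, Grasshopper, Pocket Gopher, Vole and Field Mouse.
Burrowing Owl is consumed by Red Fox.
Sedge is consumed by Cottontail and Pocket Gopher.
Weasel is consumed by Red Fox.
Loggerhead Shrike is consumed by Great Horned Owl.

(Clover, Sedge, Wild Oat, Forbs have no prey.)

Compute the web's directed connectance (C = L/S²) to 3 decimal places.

C = 0.107

The web has S = 14 species and L = 21 feeding links.
C = L / S² = 21 / 196 = 0.1071 ≈ 0.107.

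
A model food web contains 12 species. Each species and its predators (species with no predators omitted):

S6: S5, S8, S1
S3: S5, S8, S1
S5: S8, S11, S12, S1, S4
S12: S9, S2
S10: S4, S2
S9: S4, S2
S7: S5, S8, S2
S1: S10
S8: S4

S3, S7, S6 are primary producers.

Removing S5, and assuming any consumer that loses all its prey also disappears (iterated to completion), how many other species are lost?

Remove S5.
Round 1: S11 (all prey gone), S12 (all prey gone) → extinct.
Round 2: S9 (all prey gone) → extinct.
No further losses. Total secondary extinctions: 3.

3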